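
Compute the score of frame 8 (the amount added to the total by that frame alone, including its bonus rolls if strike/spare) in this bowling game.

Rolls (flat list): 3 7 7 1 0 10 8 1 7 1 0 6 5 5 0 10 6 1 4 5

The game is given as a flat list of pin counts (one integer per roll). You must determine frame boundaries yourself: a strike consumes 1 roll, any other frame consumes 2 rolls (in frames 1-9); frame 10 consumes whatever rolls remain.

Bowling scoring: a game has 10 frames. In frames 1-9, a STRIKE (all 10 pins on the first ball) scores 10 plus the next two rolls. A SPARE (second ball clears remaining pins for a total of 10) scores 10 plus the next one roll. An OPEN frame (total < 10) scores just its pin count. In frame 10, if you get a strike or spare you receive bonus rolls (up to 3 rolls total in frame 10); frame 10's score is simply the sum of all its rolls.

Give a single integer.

Frame 1: SPARE (3+7=10). 10 + next roll (7) = 17. Cumulative: 17
Frame 2: OPEN (7+1=8). Cumulative: 25
Frame 3: SPARE (0+10=10). 10 + next roll (8) = 18. Cumulative: 43
Frame 4: OPEN (8+1=9). Cumulative: 52
Frame 5: OPEN (7+1=8). Cumulative: 60
Frame 6: OPEN (0+6=6). Cumulative: 66
Frame 7: SPARE (5+5=10). 10 + next roll (0) = 10. Cumulative: 76
Frame 8: SPARE (0+10=10). 10 + next roll (6) = 16. Cumulative: 92
Frame 9: OPEN (6+1=7). Cumulative: 99
Frame 10: OPEN. Sum of all frame-10 rolls (4+5) = 9. Cumulative: 108

Answer: 16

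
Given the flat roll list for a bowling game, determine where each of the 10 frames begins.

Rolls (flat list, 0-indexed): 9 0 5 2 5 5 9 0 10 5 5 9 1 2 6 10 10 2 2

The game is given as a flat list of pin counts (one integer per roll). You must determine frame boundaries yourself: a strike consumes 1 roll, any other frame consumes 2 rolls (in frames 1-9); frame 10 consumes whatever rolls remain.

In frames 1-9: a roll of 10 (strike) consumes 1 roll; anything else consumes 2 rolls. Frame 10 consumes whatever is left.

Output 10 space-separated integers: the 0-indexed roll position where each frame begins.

Frame 1 starts at roll index 0: rolls=9,0 (sum=9), consumes 2 rolls
Frame 2 starts at roll index 2: rolls=5,2 (sum=7), consumes 2 rolls
Frame 3 starts at roll index 4: rolls=5,5 (sum=10), consumes 2 rolls
Frame 4 starts at roll index 6: rolls=9,0 (sum=9), consumes 2 rolls
Frame 5 starts at roll index 8: roll=10 (strike), consumes 1 roll
Frame 6 starts at roll index 9: rolls=5,5 (sum=10), consumes 2 rolls
Frame 7 starts at roll index 11: rolls=9,1 (sum=10), consumes 2 rolls
Frame 8 starts at roll index 13: rolls=2,6 (sum=8), consumes 2 rolls
Frame 9 starts at roll index 15: roll=10 (strike), consumes 1 roll
Frame 10 starts at roll index 16: 3 remaining rolls

Answer: 0 2 4 6 8 9 11 13 15 16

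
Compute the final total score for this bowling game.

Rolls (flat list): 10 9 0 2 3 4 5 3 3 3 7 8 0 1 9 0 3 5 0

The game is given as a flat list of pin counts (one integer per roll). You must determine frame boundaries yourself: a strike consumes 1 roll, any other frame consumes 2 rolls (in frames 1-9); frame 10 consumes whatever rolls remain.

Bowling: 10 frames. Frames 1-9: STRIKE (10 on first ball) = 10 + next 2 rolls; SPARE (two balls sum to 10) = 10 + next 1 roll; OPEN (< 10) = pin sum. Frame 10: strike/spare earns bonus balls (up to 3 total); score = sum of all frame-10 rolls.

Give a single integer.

Frame 1: STRIKE. 10 + next two rolls (9+0) = 19. Cumulative: 19
Frame 2: OPEN (9+0=9). Cumulative: 28
Frame 3: OPEN (2+3=5). Cumulative: 33
Frame 4: OPEN (4+5=9). Cumulative: 42
Frame 5: OPEN (3+3=6). Cumulative: 48
Frame 6: SPARE (3+7=10). 10 + next roll (8) = 18. Cumulative: 66
Frame 7: OPEN (8+0=8). Cumulative: 74
Frame 8: SPARE (1+9=10). 10 + next roll (0) = 10. Cumulative: 84
Frame 9: OPEN (0+3=3). Cumulative: 87
Frame 10: OPEN. Sum of all frame-10 rolls (5+0) = 5. Cumulative: 92

Answer: 92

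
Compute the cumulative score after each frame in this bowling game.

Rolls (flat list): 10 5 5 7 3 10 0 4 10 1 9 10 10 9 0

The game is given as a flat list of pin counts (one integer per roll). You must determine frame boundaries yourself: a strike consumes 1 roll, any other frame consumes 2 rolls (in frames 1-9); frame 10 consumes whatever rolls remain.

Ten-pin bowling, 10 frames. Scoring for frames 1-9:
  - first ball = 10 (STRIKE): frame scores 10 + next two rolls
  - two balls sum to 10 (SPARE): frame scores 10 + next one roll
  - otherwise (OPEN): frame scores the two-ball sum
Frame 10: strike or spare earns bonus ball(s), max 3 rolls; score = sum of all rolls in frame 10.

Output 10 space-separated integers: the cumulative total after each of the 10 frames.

Frame 1: STRIKE. 10 + next two rolls (5+5) = 20. Cumulative: 20
Frame 2: SPARE (5+5=10). 10 + next roll (7) = 17. Cumulative: 37
Frame 3: SPARE (7+3=10). 10 + next roll (10) = 20. Cumulative: 57
Frame 4: STRIKE. 10 + next two rolls (0+4) = 14. Cumulative: 71
Frame 5: OPEN (0+4=4). Cumulative: 75
Frame 6: STRIKE. 10 + next two rolls (1+9) = 20. Cumulative: 95
Frame 7: SPARE (1+9=10). 10 + next roll (10) = 20. Cumulative: 115
Frame 8: STRIKE. 10 + next two rolls (10+9) = 29. Cumulative: 144
Frame 9: STRIKE. 10 + next two rolls (9+0) = 19. Cumulative: 163
Frame 10: OPEN. Sum of all frame-10 rolls (9+0) = 9. Cumulative: 172

Answer: 20 37 57 71 75 95 115 144 163 172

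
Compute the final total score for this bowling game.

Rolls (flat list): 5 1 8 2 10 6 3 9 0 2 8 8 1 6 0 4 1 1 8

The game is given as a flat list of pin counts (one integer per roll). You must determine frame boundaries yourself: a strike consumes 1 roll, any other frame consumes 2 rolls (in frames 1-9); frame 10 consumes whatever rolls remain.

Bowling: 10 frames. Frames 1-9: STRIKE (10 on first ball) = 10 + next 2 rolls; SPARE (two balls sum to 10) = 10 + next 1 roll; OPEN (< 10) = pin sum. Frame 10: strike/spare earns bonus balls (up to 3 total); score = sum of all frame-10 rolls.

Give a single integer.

Answer: 110

Derivation:
Frame 1: OPEN (5+1=6). Cumulative: 6
Frame 2: SPARE (8+2=10). 10 + next roll (10) = 20. Cumulative: 26
Frame 3: STRIKE. 10 + next two rolls (6+3) = 19. Cumulative: 45
Frame 4: OPEN (6+3=9). Cumulative: 54
Frame 5: OPEN (9+0=9). Cumulative: 63
Frame 6: SPARE (2+8=10). 10 + next roll (8) = 18. Cumulative: 81
Frame 7: OPEN (8+1=9). Cumulative: 90
Frame 8: OPEN (6+0=6). Cumulative: 96
Frame 9: OPEN (4+1=5). Cumulative: 101
Frame 10: OPEN. Sum of all frame-10 rolls (1+8) = 9. Cumulative: 110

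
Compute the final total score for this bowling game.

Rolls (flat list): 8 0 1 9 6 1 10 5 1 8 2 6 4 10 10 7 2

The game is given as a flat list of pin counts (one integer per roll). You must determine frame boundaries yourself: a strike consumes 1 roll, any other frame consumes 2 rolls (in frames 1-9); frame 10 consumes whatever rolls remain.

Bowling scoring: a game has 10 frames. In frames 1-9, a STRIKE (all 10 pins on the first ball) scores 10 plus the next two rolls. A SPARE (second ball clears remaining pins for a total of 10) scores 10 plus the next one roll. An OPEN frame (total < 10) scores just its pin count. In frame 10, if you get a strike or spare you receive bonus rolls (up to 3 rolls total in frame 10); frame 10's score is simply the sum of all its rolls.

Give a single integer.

Answer: 144

Derivation:
Frame 1: OPEN (8+0=8). Cumulative: 8
Frame 2: SPARE (1+9=10). 10 + next roll (6) = 16. Cumulative: 24
Frame 3: OPEN (6+1=7). Cumulative: 31
Frame 4: STRIKE. 10 + next two rolls (5+1) = 16. Cumulative: 47
Frame 5: OPEN (5+1=6). Cumulative: 53
Frame 6: SPARE (8+2=10). 10 + next roll (6) = 16. Cumulative: 69
Frame 7: SPARE (6+4=10). 10 + next roll (10) = 20. Cumulative: 89
Frame 8: STRIKE. 10 + next two rolls (10+7) = 27. Cumulative: 116
Frame 9: STRIKE. 10 + next two rolls (7+2) = 19. Cumulative: 135
Frame 10: OPEN. Sum of all frame-10 rolls (7+2) = 9. Cumulative: 144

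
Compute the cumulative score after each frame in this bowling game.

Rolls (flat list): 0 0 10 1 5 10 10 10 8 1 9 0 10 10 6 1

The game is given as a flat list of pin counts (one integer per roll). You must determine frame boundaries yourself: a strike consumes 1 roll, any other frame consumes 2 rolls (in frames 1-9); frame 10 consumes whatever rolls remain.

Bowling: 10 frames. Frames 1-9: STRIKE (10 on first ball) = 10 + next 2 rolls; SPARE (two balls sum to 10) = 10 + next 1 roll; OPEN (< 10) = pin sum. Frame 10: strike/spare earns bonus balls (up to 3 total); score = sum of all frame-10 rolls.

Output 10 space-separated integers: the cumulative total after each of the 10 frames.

Frame 1: OPEN (0+0=0). Cumulative: 0
Frame 2: STRIKE. 10 + next two rolls (1+5) = 16. Cumulative: 16
Frame 3: OPEN (1+5=6). Cumulative: 22
Frame 4: STRIKE. 10 + next two rolls (10+10) = 30. Cumulative: 52
Frame 5: STRIKE. 10 + next two rolls (10+8) = 28. Cumulative: 80
Frame 6: STRIKE. 10 + next two rolls (8+1) = 19. Cumulative: 99
Frame 7: OPEN (8+1=9). Cumulative: 108
Frame 8: OPEN (9+0=9). Cumulative: 117
Frame 9: STRIKE. 10 + next two rolls (10+6) = 26. Cumulative: 143
Frame 10: STRIKE. Sum of all frame-10 rolls (10+6+1) = 17. Cumulative: 160

Answer: 0 16 22 52 80 99 108 117 143 160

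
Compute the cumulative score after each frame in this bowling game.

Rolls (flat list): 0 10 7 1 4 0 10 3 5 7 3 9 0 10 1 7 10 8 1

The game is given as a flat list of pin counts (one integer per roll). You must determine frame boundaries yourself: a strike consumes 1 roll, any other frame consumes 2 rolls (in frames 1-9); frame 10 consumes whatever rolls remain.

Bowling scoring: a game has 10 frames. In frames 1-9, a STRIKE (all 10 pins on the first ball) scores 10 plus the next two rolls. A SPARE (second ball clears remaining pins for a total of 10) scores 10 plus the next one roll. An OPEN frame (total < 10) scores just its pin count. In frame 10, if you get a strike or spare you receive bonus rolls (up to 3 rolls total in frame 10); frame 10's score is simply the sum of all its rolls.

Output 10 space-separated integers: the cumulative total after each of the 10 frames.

Answer: 17 25 29 47 55 74 83 101 109 128

Derivation:
Frame 1: SPARE (0+10=10). 10 + next roll (7) = 17. Cumulative: 17
Frame 2: OPEN (7+1=8). Cumulative: 25
Frame 3: OPEN (4+0=4). Cumulative: 29
Frame 4: STRIKE. 10 + next two rolls (3+5) = 18. Cumulative: 47
Frame 5: OPEN (3+5=8). Cumulative: 55
Frame 6: SPARE (7+3=10). 10 + next roll (9) = 19. Cumulative: 74
Frame 7: OPEN (9+0=9). Cumulative: 83
Frame 8: STRIKE. 10 + next two rolls (1+7) = 18. Cumulative: 101
Frame 9: OPEN (1+7=8). Cumulative: 109
Frame 10: STRIKE. Sum of all frame-10 rolls (10+8+1) = 19. Cumulative: 128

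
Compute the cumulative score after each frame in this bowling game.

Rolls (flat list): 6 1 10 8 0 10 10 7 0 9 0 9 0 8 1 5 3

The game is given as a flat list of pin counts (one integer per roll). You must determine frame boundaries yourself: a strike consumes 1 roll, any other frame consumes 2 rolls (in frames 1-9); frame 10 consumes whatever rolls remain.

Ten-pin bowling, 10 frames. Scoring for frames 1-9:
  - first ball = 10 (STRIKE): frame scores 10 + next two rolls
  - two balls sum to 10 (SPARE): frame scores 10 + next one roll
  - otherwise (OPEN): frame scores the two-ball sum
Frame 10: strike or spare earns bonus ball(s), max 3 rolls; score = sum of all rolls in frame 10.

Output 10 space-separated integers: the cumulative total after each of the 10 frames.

Answer: 7 25 33 60 77 84 93 102 111 119

Derivation:
Frame 1: OPEN (6+1=7). Cumulative: 7
Frame 2: STRIKE. 10 + next two rolls (8+0) = 18. Cumulative: 25
Frame 3: OPEN (8+0=8). Cumulative: 33
Frame 4: STRIKE. 10 + next two rolls (10+7) = 27. Cumulative: 60
Frame 5: STRIKE. 10 + next two rolls (7+0) = 17. Cumulative: 77
Frame 6: OPEN (7+0=7). Cumulative: 84
Frame 7: OPEN (9+0=9). Cumulative: 93
Frame 8: OPEN (9+0=9). Cumulative: 102
Frame 9: OPEN (8+1=9). Cumulative: 111
Frame 10: OPEN. Sum of all frame-10 rolls (5+3) = 8. Cumulative: 119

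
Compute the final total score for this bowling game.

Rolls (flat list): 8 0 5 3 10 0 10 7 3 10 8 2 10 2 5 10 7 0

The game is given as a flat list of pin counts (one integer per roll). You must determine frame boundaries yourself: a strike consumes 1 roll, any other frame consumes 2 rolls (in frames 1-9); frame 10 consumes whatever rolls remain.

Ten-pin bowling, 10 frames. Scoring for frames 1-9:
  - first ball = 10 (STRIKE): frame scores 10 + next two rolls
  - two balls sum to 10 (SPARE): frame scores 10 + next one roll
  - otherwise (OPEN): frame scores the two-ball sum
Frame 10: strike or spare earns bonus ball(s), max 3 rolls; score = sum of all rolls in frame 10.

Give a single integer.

Frame 1: OPEN (8+0=8). Cumulative: 8
Frame 2: OPEN (5+3=8). Cumulative: 16
Frame 3: STRIKE. 10 + next two rolls (0+10) = 20. Cumulative: 36
Frame 4: SPARE (0+10=10). 10 + next roll (7) = 17. Cumulative: 53
Frame 5: SPARE (7+3=10). 10 + next roll (10) = 20. Cumulative: 73
Frame 6: STRIKE. 10 + next two rolls (8+2) = 20. Cumulative: 93
Frame 7: SPARE (8+2=10). 10 + next roll (10) = 20. Cumulative: 113
Frame 8: STRIKE. 10 + next two rolls (2+5) = 17. Cumulative: 130
Frame 9: OPEN (2+5=7). Cumulative: 137
Frame 10: STRIKE. Sum of all frame-10 rolls (10+7+0) = 17. Cumulative: 154

Answer: 154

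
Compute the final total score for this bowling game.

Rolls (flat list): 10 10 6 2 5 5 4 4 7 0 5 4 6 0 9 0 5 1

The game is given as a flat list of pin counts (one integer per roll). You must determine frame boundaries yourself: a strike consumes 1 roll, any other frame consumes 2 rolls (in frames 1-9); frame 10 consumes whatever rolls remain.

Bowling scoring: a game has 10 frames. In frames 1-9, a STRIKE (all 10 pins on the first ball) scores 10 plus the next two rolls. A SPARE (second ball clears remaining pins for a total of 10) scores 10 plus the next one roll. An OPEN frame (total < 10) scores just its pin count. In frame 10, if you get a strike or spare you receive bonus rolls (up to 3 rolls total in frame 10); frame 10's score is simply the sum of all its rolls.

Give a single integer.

Frame 1: STRIKE. 10 + next two rolls (10+6) = 26. Cumulative: 26
Frame 2: STRIKE. 10 + next two rolls (6+2) = 18. Cumulative: 44
Frame 3: OPEN (6+2=8). Cumulative: 52
Frame 4: SPARE (5+5=10). 10 + next roll (4) = 14. Cumulative: 66
Frame 5: OPEN (4+4=8). Cumulative: 74
Frame 6: OPEN (7+0=7). Cumulative: 81
Frame 7: OPEN (5+4=9). Cumulative: 90
Frame 8: OPEN (6+0=6). Cumulative: 96
Frame 9: OPEN (9+0=9). Cumulative: 105
Frame 10: OPEN. Sum of all frame-10 rolls (5+1) = 6. Cumulative: 111

Answer: 111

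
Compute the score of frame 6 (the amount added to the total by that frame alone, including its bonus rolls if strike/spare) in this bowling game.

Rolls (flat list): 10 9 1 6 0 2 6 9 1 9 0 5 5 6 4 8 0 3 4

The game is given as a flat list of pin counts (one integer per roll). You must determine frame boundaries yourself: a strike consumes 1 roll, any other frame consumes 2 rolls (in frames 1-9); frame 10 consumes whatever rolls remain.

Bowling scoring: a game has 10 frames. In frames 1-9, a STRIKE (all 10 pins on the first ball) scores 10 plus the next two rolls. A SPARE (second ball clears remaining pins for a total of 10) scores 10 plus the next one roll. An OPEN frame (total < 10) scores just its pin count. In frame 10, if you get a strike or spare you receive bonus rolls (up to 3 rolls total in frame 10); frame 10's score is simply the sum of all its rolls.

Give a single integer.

Answer: 9

Derivation:
Frame 1: STRIKE. 10 + next two rolls (9+1) = 20. Cumulative: 20
Frame 2: SPARE (9+1=10). 10 + next roll (6) = 16. Cumulative: 36
Frame 3: OPEN (6+0=6). Cumulative: 42
Frame 4: OPEN (2+6=8). Cumulative: 50
Frame 5: SPARE (9+1=10). 10 + next roll (9) = 19. Cumulative: 69
Frame 6: OPEN (9+0=9). Cumulative: 78
Frame 7: SPARE (5+5=10). 10 + next roll (6) = 16. Cumulative: 94
Frame 8: SPARE (6+4=10). 10 + next roll (8) = 18. Cumulative: 112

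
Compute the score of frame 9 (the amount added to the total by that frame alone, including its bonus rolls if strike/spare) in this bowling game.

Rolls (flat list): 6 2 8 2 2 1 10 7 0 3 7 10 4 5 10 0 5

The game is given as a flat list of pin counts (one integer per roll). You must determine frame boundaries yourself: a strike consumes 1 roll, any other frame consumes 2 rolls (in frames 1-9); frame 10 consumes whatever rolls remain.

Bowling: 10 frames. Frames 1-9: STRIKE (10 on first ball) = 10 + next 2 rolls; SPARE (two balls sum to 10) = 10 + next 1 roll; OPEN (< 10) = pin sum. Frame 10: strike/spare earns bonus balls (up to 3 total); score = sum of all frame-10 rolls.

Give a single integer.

Frame 1: OPEN (6+2=8). Cumulative: 8
Frame 2: SPARE (8+2=10). 10 + next roll (2) = 12. Cumulative: 20
Frame 3: OPEN (2+1=3). Cumulative: 23
Frame 4: STRIKE. 10 + next two rolls (7+0) = 17. Cumulative: 40
Frame 5: OPEN (7+0=7). Cumulative: 47
Frame 6: SPARE (3+7=10). 10 + next roll (10) = 20. Cumulative: 67
Frame 7: STRIKE. 10 + next two rolls (4+5) = 19. Cumulative: 86
Frame 8: OPEN (4+5=9). Cumulative: 95
Frame 9: STRIKE. 10 + next two rolls (0+5) = 15. Cumulative: 110
Frame 10: OPEN. Sum of all frame-10 rolls (0+5) = 5. Cumulative: 115

Answer: 15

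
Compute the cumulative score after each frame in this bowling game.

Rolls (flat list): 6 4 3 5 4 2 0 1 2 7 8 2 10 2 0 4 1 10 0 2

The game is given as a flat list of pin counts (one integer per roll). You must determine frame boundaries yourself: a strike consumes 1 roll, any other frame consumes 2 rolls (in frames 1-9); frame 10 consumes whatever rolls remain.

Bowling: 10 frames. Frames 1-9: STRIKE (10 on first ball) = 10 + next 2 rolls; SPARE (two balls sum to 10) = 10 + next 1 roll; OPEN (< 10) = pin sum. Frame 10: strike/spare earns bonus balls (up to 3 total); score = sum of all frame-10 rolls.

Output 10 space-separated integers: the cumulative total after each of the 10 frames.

Answer: 13 21 27 28 37 57 69 71 76 88

Derivation:
Frame 1: SPARE (6+4=10). 10 + next roll (3) = 13. Cumulative: 13
Frame 2: OPEN (3+5=8). Cumulative: 21
Frame 3: OPEN (4+2=6). Cumulative: 27
Frame 4: OPEN (0+1=1). Cumulative: 28
Frame 5: OPEN (2+7=9). Cumulative: 37
Frame 6: SPARE (8+2=10). 10 + next roll (10) = 20. Cumulative: 57
Frame 7: STRIKE. 10 + next two rolls (2+0) = 12. Cumulative: 69
Frame 8: OPEN (2+0=2). Cumulative: 71
Frame 9: OPEN (4+1=5). Cumulative: 76
Frame 10: STRIKE. Sum of all frame-10 rolls (10+0+2) = 12. Cumulative: 88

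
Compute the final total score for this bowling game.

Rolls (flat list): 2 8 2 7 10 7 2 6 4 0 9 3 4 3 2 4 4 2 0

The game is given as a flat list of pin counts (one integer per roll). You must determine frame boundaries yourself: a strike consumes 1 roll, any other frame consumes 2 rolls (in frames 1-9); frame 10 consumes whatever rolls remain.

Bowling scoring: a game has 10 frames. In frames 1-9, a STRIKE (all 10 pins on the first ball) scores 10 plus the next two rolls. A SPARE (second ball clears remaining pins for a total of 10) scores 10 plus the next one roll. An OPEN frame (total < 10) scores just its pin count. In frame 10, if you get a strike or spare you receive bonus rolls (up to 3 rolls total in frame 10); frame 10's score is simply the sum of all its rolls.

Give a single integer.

Frame 1: SPARE (2+8=10). 10 + next roll (2) = 12. Cumulative: 12
Frame 2: OPEN (2+7=9). Cumulative: 21
Frame 3: STRIKE. 10 + next two rolls (7+2) = 19. Cumulative: 40
Frame 4: OPEN (7+2=9). Cumulative: 49
Frame 5: SPARE (6+4=10). 10 + next roll (0) = 10. Cumulative: 59
Frame 6: OPEN (0+9=9). Cumulative: 68
Frame 7: OPEN (3+4=7). Cumulative: 75
Frame 8: OPEN (3+2=5). Cumulative: 80
Frame 9: OPEN (4+4=8). Cumulative: 88
Frame 10: OPEN. Sum of all frame-10 rolls (2+0) = 2. Cumulative: 90

Answer: 90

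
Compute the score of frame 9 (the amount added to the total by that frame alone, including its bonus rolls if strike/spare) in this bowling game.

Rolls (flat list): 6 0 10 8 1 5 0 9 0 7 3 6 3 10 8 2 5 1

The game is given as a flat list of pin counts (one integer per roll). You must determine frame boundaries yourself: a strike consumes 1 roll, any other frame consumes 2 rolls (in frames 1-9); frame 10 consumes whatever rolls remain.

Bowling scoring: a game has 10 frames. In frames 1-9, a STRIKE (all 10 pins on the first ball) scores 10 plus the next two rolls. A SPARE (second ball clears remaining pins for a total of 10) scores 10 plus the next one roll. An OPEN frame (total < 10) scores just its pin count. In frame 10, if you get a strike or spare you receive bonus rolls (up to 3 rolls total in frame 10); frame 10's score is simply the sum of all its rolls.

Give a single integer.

Answer: 15

Derivation:
Frame 1: OPEN (6+0=6). Cumulative: 6
Frame 2: STRIKE. 10 + next two rolls (8+1) = 19. Cumulative: 25
Frame 3: OPEN (8+1=9). Cumulative: 34
Frame 4: OPEN (5+0=5). Cumulative: 39
Frame 5: OPEN (9+0=9). Cumulative: 48
Frame 6: SPARE (7+3=10). 10 + next roll (6) = 16. Cumulative: 64
Frame 7: OPEN (6+3=9). Cumulative: 73
Frame 8: STRIKE. 10 + next two rolls (8+2) = 20. Cumulative: 93
Frame 9: SPARE (8+2=10). 10 + next roll (5) = 15. Cumulative: 108
Frame 10: OPEN. Sum of all frame-10 rolls (5+1) = 6. Cumulative: 114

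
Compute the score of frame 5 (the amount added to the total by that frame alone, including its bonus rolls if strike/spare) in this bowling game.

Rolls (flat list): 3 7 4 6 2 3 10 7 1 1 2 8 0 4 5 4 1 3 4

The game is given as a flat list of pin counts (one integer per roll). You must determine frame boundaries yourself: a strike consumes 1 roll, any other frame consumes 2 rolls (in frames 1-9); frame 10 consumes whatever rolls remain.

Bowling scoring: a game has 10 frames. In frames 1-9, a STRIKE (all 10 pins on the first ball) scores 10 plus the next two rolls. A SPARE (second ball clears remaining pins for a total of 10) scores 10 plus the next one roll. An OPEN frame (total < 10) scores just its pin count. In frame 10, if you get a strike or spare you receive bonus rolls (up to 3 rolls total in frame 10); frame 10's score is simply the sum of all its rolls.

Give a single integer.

Frame 1: SPARE (3+7=10). 10 + next roll (4) = 14. Cumulative: 14
Frame 2: SPARE (4+6=10). 10 + next roll (2) = 12. Cumulative: 26
Frame 3: OPEN (2+3=5). Cumulative: 31
Frame 4: STRIKE. 10 + next two rolls (7+1) = 18. Cumulative: 49
Frame 5: OPEN (7+1=8). Cumulative: 57
Frame 6: OPEN (1+2=3). Cumulative: 60
Frame 7: OPEN (8+0=8). Cumulative: 68

Answer: 8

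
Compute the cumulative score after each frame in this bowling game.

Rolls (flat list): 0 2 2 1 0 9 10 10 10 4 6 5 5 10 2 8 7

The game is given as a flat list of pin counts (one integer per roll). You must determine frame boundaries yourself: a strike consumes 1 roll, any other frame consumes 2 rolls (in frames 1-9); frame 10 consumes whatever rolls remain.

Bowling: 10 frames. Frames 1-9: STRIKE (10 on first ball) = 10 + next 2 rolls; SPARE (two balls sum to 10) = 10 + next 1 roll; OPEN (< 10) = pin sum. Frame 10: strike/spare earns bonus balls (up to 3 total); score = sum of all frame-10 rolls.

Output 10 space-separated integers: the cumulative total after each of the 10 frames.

Frame 1: OPEN (0+2=2). Cumulative: 2
Frame 2: OPEN (2+1=3). Cumulative: 5
Frame 3: OPEN (0+9=9). Cumulative: 14
Frame 4: STRIKE. 10 + next two rolls (10+10) = 30. Cumulative: 44
Frame 5: STRIKE. 10 + next two rolls (10+4) = 24. Cumulative: 68
Frame 6: STRIKE. 10 + next two rolls (4+6) = 20. Cumulative: 88
Frame 7: SPARE (4+6=10). 10 + next roll (5) = 15. Cumulative: 103
Frame 8: SPARE (5+5=10). 10 + next roll (10) = 20. Cumulative: 123
Frame 9: STRIKE. 10 + next two rolls (2+8) = 20. Cumulative: 143
Frame 10: SPARE. Sum of all frame-10 rolls (2+8+7) = 17. Cumulative: 160

Answer: 2 5 14 44 68 88 103 123 143 160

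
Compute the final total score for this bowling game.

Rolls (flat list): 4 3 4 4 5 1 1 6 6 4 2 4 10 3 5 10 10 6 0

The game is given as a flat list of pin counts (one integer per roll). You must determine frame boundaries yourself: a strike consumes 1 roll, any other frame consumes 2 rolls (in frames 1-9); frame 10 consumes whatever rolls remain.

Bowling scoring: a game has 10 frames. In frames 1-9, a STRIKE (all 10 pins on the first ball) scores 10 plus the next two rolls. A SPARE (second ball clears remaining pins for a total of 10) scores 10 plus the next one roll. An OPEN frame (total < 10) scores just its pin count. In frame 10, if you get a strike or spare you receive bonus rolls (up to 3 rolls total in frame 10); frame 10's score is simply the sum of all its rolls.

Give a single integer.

Answer: 114

Derivation:
Frame 1: OPEN (4+3=7). Cumulative: 7
Frame 2: OPEN (4+4=8). Cumulative: 15
Frame 3: OPEN (5+1=6). Cumulative: 21
Frame 4: OPEN (1+6=7). Cumulative: 28
Frame 5: SPARE (6+4=10). 10 + next roll (2) = 12. Cumulative: 40
Frame 6: OPEN (2+4=6). Cumulative: 46
Frame 7: STRIKE. 10 + next two rolls (3+5) = 18. Cumulative: 64
Frame 8: OPEN (3+5=8). Cumulative: 72
Frame 9: STRIKE. 10 + next two rolls (10+6) = 26. Cumulative: 98
Frame 10: STRIKE. Sum of all frame-10 rolls (10+6+0) = 16. Cumulative: 114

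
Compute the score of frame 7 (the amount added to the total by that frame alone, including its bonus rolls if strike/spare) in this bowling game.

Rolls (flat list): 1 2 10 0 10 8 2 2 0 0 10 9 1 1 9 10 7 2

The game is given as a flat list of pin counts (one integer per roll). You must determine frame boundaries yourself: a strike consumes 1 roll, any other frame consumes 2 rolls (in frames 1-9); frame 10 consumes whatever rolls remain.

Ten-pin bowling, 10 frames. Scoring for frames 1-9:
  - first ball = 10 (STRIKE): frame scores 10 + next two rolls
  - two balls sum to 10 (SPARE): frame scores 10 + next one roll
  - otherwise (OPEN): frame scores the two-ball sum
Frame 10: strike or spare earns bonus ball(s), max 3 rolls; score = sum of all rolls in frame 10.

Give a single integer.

Frame 1: OPEN (1+2=3). Cumulative: 3
Frame 2: STRIKE. 10 + next two rolls (0+10) = 20. Cumulative: 23
Frame 3: SPARE (0+10=10). 10 + next roll (8) = 18. Cumulative: 41
Frame 4: SPARE (8+2=10). 10 + next roll (2) = 12. Cumulative: 53
Frame 5: OPEN (2+0=2). Cumulative: 55
Frame 6: SPARE (0+10=10). 10 + next roll (9) = 19. Cumulative: 74
Frame 7: SPARE (9+1=10). 10 + next roll (1) = 11. Cumulative: 85
Frame 8: SPARE (1+9=10). 10 + next roll (10) = 20. Cumulative: 105
Frame 9: STRIKE. 10 + next two rolls (7+2) = 19. Cumulative: 124

Answer: 11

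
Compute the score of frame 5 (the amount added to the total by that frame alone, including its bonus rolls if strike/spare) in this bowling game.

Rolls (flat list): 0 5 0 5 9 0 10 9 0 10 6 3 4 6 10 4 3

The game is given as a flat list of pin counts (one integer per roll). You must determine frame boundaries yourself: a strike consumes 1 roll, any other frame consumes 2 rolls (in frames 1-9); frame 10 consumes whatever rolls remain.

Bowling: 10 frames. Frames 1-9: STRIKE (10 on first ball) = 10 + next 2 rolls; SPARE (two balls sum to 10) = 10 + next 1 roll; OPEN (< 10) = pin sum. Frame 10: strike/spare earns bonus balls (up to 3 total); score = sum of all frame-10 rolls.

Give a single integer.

Answer: 9

Derivation:
Frame 1: OPEN (0+5=5). Cumulative: 5
Frame 2: OPEN (0+5=5). Cumulative: 10
Frame 3: OPEN (9+0=9). Cumulative: 19
Frame 4: STRIKE. 10 + next two rolls (9+0) = 19. Cumulative: 38
Frame 5: OPEN (9+0=9). Cumulative: 47
Frame 6: STRIKE. 10 + next two rolls (6+3) = 19. Cumulative: 66
Frame 7: OPEN (6+3=9). Cumulative: 75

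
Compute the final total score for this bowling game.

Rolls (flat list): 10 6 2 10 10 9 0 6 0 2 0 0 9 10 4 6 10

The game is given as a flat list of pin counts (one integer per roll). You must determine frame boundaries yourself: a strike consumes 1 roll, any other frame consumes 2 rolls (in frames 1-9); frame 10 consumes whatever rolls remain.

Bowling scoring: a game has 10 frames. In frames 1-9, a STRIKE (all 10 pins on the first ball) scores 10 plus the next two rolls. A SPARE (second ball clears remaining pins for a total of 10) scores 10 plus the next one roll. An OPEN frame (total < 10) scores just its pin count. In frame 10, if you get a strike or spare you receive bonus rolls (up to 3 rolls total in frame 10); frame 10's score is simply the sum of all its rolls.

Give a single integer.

Frame 1: STRIKE. 10 + next two rolls (6+2) = 18. Cumulative: 18
Frame 2: OPEN (6+2=8). Cumulative: 26
Frame 3: STRIKE. 10 + next two rolls (10+9) = 29. Cumulative: 55
Frame 4: STRIKE. 10 + next two rolls (9+0) = 19. Cumulative: 74
Frame 5: OPEN (9+0=9). Cumulative: 83
Frame 6: OPEN (6+0=6). Cumulative: 89
Frame 7: OPEN (2+0=2). Cumulative: 91
Frame 8: OPEN (0+9=9). Cumulative: 100
Frame 9: STRIKE. 10 + next two rolls (4+6) = 20. Cumulative: 120
Frame 10: SPARE. Sum of all frame-10 rolls (4+6+10) = 20. Cumulative: 140

Answer: 140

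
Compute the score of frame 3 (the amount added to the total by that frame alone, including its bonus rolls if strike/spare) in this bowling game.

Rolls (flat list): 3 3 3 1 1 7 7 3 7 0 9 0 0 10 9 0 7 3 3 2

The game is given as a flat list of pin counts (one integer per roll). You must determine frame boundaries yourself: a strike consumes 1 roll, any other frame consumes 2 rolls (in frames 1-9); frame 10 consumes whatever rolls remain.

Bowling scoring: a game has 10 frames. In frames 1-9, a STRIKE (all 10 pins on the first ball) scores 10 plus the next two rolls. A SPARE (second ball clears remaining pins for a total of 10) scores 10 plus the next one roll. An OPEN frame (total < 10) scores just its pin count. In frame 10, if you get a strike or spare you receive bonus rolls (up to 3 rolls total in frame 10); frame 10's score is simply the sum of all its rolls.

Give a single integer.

Answer: 8

Derivation:
Frame 1: OPEN (3+3=6). Cumulative: 6
Frame 2: OPEN (3+1=4). Cumulative: 10
Frame 3: OPEN (1+7=8). Cumulative: 18
Frame 4: SPARE (7+3=10). 10 + next roll (7) = 17. Cumulative: 35
Frame 5: OPEN (7+0=7). Cumulative: 42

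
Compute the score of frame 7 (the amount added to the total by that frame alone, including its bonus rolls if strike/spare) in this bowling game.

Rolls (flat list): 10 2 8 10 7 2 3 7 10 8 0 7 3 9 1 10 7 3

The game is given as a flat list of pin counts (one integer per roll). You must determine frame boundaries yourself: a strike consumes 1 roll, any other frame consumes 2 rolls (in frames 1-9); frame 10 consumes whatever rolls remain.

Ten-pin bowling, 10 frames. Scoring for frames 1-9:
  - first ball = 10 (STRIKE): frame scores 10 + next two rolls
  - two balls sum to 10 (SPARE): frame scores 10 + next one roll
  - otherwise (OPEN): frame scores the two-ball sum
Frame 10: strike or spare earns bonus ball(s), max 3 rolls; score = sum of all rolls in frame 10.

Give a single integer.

Answer: 8

Derivation:
Frame 1: STRIKE. 10 + next two rolls (2+8) = 20. Cumulative: 20
Frame 2: SPARE (2+8=10). 10 + next roll (10) = 20. Cumulative: 40
Frame 3: STRIKE. 10 + next two rolls (7+2) = 19. Cumulative: 59
Frame 4: OPEN (7+2=9). Cumulative: 68
Frame 5: SPARE (3+7=10). 10 + next roll (10) = 20. Cumulative: 88
Frame 6: STRIKE. 10 + next two rolls (8+0) = 18. Cumulative: 106
Frame 7: OPEN (8+0=8). Cumulative: 114
Frame 8: SPARE (7+3=10). 10 + next roll (9) = 19. Cumulative: 133
Frame 9: SPARE (9+1=10). 10 + next roll (10) = 20. Cumulative: 153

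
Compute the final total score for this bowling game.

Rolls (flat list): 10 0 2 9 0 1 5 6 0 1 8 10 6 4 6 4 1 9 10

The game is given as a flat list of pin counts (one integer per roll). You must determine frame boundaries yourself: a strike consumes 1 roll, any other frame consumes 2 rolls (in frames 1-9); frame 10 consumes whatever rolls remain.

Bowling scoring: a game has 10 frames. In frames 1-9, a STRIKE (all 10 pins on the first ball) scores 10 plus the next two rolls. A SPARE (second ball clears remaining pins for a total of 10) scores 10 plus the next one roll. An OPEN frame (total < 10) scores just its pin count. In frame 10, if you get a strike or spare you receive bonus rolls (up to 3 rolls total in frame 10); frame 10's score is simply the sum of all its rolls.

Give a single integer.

Frame 1: STRIKE. 10 + next two rolls (0+2) = 12. Cumulative: 12
Frame 2: OPEN (0+2=2). Cumulative: 14
Frame 3: OPEN (9+0=9). Cumulative: 23
Frame 4: OPEN (1+5=6). Cumulative: 29
Frame 5: OPEN (6+0=6). Cumulative: 35
Frame 6: OPEN (1+8=9). Cumulative: 44
Frame 7: STRIKE. 10 + next two rolls (6+4) = 20. Cumulative: 64
Frame 8: SPARE (6+4=10). 10 + next roll (6) = 16. Cumulative: 80
Frame 9: SPARE (6+4=10). 10 + next roll (1) = 11. Cumulative: 91
Frame 10: SPARE. Sum of all frame-10 rolls (1+9+10) = 20. Cumulative: 111

Answer: 111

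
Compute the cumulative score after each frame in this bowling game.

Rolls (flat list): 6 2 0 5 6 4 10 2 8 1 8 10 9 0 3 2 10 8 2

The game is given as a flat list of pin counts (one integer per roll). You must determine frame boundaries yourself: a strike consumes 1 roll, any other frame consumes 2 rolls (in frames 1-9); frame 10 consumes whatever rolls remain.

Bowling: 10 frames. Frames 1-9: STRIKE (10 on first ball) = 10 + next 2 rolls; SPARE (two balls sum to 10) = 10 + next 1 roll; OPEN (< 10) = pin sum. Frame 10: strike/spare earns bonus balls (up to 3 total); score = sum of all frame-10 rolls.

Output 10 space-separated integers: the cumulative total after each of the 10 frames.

Frame 1: OPEN (6+2=8). Cumulative: 8
Frame 2: OPEN (0+5=5). Cumulative: 13
Frame 3: SPARE (6+4=10). 10 + next roll (10) = 20. Cumulative: 33
Frame 4: STRIKE. 10 + next two rolls (2+8) = 20. Cumulative: 53
Frame 5: SPARE (2+8=10). 10 + next roll (1) = 11. Cumulative: 64
Frame 6: OPEN (1+8=9). Cumulative: 73
Frame 7: STRIKE. 10 + next two rolls (9+0) = 19. Cumulative: 92
Frame 8: OPEN (9+0=9). Cumulative: 101
Frame 9: OPEN (3+2=5). Cumulative: 106
Frame 10: STRIKE. Sum of all frame-10 rolls (10+8+2) = 20. Cumulative: 126

Answer: 8 13 33 53 64 73 92 101 106 126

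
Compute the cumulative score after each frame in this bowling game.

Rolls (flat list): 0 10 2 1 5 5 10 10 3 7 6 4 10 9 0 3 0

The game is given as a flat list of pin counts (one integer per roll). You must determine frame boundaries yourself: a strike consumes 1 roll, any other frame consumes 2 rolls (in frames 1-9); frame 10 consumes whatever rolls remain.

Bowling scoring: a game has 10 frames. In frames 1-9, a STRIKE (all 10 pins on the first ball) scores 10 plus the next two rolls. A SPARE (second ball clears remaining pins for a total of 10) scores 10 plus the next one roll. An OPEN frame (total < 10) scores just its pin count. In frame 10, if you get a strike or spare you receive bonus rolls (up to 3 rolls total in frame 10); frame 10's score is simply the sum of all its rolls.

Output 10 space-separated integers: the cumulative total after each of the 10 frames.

Frame 1: SPARE (0+10=10). 10 + next roll (2) = 12. Cumulative: 12
Frame 2: OPEN (2+1=3). Cumulative: 15
Frame 3: SPARE (5+5=10). 10 + next roll (10) = 20. Cumulative: 35
Frame 4: STRIKE. 10 + next two rolls (10+3) = 23. Cumulative: 58
Frame 5: STRIKE. 10 + next two rolls (3+7) = 20. Cumulative: 78
Frame 6: SPARE (3+7=10). 10 + next roll (6) = 16. Cumulative: 94
Frame 7: SPARE (6+4=10). 10 + next roll (10) = 20. Cumulative: 114
Frame 8: STRIKE. 10 + next two rolls (9+0) = 19. Cumulative: 133
Frame 9: OPEN (9+0=9). Cumulative: 142
Frame 10: OPEN. Sum of all frame-10 rolls (3+0) = 3. Cumulative: 145

Answer: 12 15 35 58 78 94 114 133 142 145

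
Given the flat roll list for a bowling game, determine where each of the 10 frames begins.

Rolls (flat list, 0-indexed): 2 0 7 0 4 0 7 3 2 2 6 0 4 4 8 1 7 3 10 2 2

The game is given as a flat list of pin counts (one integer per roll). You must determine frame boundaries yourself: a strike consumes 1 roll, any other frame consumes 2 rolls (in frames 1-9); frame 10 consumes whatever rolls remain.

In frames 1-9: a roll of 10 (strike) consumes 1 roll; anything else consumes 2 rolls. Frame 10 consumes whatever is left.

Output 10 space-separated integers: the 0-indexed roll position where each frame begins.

Answer: 0 2 4 6 8 10 12 14 16 18

Derivation:
Frame 1 starts at roll index 0: rolls=2,0 (sum=2), consumes 2 rolls
Frame 2 starts at roll index 2: rolls=7,0 (sum=7), consumes 2 rolls
Frame 3 starts at roll index 4: rolls=4,0 (sum=4), consumes 2 rolls
Frame 4 starts at roll index 6: rolls=7,3 (sum=10), consumes 2 rolls
Frame 5 starts at roll index 8: rolls=2,2 (sum=4), consumes 2 rolls
Frame 6 starts at roll index 10: rolls=6,0 (sum=6), consumes 2 rolls
Frame 7 starts at roll index 12: rolls=4,4 (sum=8), consumes 2 rolls
Frame 8 starts at roll index 14: rolls=8,1 (sum=9), consumes 2 rolls
Frame 9 starts at roll index 16: rolls=7,3 (sum=10), consumes 2 rolls
Frame 10 starts at roll index 18: 3 remaining rolls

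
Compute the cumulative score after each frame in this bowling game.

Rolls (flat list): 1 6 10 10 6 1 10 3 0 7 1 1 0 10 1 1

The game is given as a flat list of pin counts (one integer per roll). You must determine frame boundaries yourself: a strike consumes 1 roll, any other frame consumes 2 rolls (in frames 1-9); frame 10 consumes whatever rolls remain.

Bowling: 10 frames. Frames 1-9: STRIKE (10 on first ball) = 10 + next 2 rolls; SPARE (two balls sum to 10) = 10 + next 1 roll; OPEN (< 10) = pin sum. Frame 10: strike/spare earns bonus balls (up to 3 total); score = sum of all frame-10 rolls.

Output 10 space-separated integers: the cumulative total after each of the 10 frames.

Answer: 7 33 50 57 70 73 81 82 94 96

Derivation:
Frame 1: OPEN (1+6=7). Cumulative: 7
Frame 2: STRIKE. 10 + next two rolls (10+6) = 26. Cumulative: 33
Frame 3: STRIKE. 10 + next two rolls (6+1) = 17. Cumulative: 50
Frame 4: OPEN (6+1=7). Cumulative: 57
Frame 5: STRIKE. 10 + next two rolls (3+0) = 13. Cumulative: 70
Frame 6: OPEN (3+0=3). Cumulative: 73
Frame 7: OPEN (7+1=8). Cumulative: 81
Frame 8: OPEN (1+0=1). Cumulative: 82
Frame 9: STRIKE. 10 + next two rolls (1+1) = 12. Cumulative: 94
Frame 10: OPEN. Sum of all frame-10 rolls (1+1) = 2. Cumulative: 96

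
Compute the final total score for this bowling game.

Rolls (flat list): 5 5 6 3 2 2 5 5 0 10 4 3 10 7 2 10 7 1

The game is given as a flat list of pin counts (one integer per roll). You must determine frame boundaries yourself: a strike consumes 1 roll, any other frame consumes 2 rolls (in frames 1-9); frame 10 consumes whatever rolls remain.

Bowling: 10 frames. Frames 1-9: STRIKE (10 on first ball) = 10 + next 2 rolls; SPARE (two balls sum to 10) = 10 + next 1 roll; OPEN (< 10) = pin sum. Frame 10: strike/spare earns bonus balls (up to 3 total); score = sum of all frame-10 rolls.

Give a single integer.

Frame 1: SPARE (5+5=10). 10 + next roll (6) = 16. Cumulative: 16
Frame 2: OPEN (6+3=9). Cumulative: 25
Frame 3: OPEN (2+2=4). Cumulative: 29
Frame 4: SPARE (5+5=10). 10 + next roll (0) = 10. Cumulative: 39
Frame 5: SPARE (0+10=10). 10 + next roll (4) = 14. Cumulative: 53
Frame 6: OPEN (4+3=7). Cumulative: 60
Frame 7: STRIKE. 10 + next two rolls (7+2) = 19. Cumulative: 79
Frame 8: OPEN (7+2=9). Cumulative: 88
Frame 9: STRIKE. 10 + next two rolls (7+1) = 18. Cumulative: 106
Frame 10: OPEN. Sum of all frame-10 rolls (7+1) = 8. Cumulative: 114

Answer: 114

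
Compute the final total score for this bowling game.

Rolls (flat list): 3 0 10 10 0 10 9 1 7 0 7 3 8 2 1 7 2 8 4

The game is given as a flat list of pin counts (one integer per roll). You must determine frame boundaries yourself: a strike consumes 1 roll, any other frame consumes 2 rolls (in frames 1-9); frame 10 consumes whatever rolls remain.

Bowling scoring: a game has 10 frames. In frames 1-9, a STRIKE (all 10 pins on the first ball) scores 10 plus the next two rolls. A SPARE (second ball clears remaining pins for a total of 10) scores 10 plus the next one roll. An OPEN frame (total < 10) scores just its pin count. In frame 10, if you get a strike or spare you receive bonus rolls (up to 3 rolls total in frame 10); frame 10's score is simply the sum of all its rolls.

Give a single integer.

Frame 1: OPEN (3+0=3). Cumulative: 3
Frame 2: STRIKE. 10 + next two rolls (10+0) = 20. Cumulative: 23
Frame 3: STRIKE. 10 + next two rolls (0+10) = 20. Cumulative: 43
Frame 4: SPARE (0+10=10). 10 + next roll (9) = 19. Cumulative: 62
Frame 5: SPARE (9+1=10). 10 + next roll (7) = 17. Cumulative: 79
Frame 6: OPEN (7+0=7). Cumulative: 86
Frame 7: SPARE (7+3=10). 10 + next roll (8) = 18. Cumulative: 104
Frame 8: SPARE (8+2=10). 10 + next roll (1) = 11. Cumulative: 115
Frame 9: OPEN (1+7=8). Cumulative: 123
Frame 10: SPARE. Sum of all frame-10 rolls (2+8+4) = 14. Cumulative: 137

Answer: 137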